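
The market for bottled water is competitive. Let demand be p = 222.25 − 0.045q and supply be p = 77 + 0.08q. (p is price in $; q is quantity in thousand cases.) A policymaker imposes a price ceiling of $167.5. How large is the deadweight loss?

Competitive equilibrium: 222.25 − 0.045q = 77 + 0.08q → q* = 1162, p* = 169.96.
At the ceiling p = 167.5, quantity supplied = (167.5 − 77)/0.08 = 1131.25.
Willingness to pay at q' = 1131.25: 222.25 − 0.045·1131.25 = 171.3438.
Δq = 1162 − 1131.25 = 30.75; wedge = 171.3438 − 167.5 = 3.8438.
DWL = ½ × 30.75 × 3.8438 = $59.10 thousand.

$59.10 thousand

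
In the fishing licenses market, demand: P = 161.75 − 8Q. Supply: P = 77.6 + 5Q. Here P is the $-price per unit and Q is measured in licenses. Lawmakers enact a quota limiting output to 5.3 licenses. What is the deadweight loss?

Competitive equilibrium: 161.75 − 8Q = 77.6 + 5Q → Q* = 6.4731, P* = 109.9654.
At Q = 5.3: demand price = 161.75 − 8·5.3 = 119.35; supply price = 77.6 + 5·5.3 = 104.1.
ΔQ = 6.4731 − 5.3 = 1.1731; wedge = 119.35 − 104.1 = 15.25.
Deadweight loss = ½ × 1.1731 × 15.25 = $8.94.

$8.94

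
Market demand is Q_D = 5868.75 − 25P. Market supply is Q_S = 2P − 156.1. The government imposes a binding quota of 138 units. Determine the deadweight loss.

6253.29

In inverse form: demand P = 234.75 − 0.04Q, supply P = 78.05 + 0.5Q.
Competitive equilibrium: 234.75 − 0.04Q = 78.05 + 0.5Q → Q* = 290.1852, P* = 223.1426.
At Q = 138: demand price = 234.75 − 0.04·138 = 229.23; supply price = 78.05 + 0.5·138 = 147.05.
ΔQ = 290.1852 − 138 = 152.1852; wedge = 229.23 − 147.05 = 82.18.
Welfare loss = ½ × 152.1852 × 82.18 = 6253.29.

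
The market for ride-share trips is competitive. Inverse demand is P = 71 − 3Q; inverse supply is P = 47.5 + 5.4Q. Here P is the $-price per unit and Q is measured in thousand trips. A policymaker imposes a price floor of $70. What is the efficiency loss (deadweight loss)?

Competitive equilibrium: 71 − 3Q = 47.5 + 5.4Q → Q* = 2.7976, P* = 62.6071.
At the floor P = 70, quantity demanded = (71 − 70)/3 = 0.3333.
Sellers' marginal cost at Q' = 0.3333: 47.5 + 5.4·0.3333 = 49.2998.
ΔQ = 2.7976 − 0.3333 = 2.4643; wedge = 70 − 49.2998 = 20.7002.
The triangle = ½ × 2.4643 × 20.7002 = $25.51 thousand.

$25.51 thousand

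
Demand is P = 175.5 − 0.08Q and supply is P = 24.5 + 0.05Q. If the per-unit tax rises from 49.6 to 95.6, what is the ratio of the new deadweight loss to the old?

Competitive equilibrium: 175.5 − 0.08Q = 24.5 + 0.05Q → Q* = 1161.5385, P* = 82.5769.
For a per-unit tax t: ΔQ = t/0.13, so DWL = ½·t·(t/0.13) = t²/0.26.
At t = 49.6: DWL = 9462.154. At t = 95.6: DWL = 35151.385.
Ratio = (95.6/49.6)² = 3.715.

3.715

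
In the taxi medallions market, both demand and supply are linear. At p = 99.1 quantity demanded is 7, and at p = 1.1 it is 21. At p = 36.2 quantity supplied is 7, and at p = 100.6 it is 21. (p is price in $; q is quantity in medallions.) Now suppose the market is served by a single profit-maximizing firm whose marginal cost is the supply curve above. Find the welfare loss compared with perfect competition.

$126.77

Demand slope = (1.1 − 99.1)/(21 − 7) = −7, so p = 148.1 − 7q.
Supply slope = (100.6 − 36.2)/(21 − 7) = 4.6, so p = 4 + 4.6q.
Competitive equilibrium: 148.1 − 7q = 4 + 4.6q → q* = 12.4224, p* = 61.1431.
Marginal revenue: MR = 148.1 − 14q. Set MR = MC: 148.1 − 14q = 4 + 4.6q → q_m = 7.7473.
Price p_m = 148.1 − 7·7.7473 = 93.8689; MC(q_m) = 4 + 4.6·7.7473 = 39.6376.
Competitive q* = 12.4224, so Δq = 4.6751; wedge = 93.8689 − 39.6376 = 54.2313.
DWL = ½ × 4.6751 × 54.2313 = $126.77.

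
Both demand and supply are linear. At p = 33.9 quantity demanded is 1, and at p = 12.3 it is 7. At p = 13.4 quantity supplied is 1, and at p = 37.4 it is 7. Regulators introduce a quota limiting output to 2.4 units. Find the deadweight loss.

6.40

Demand slope = (12.3 − 33.9)/(7 − 1) = −3.6, so p = 37.5 − 3.6q.
Supply slope = (37.4 − 13.4)/(7 − 1) = 4, so p = 9.4 + 4q.
Competitive equilibrium: 37.5 − 3.6q = 9.4 + 4q → q* = 3.6974, p* = 24.1895.
At q = 2.4: demand price = 37.5 − 3.6·2.4 = 28.86; supply price = 9.4 + 4·2.4 = 19.
Δq = 3.6974 − 2.4 = 1.2974; wedge = 28.86 − 19 = 9.86.
DWL = ½ × 1.2974 × 9.86 = 6.40.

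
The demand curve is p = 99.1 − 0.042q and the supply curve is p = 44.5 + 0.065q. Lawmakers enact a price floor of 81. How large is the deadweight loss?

Competitive equilibrium: 99.1 − 0.042q = 44.5 + 0.065q → q* = 510.2804, p* = 77.6682.
At the floor p = 81, quantity demanded = (99.1 − 81)/0.042 = 430.9524.
Sellers' marginal cost at q' = 430.9524: 44.5 + 0.065·430.9524 = 72.5119.
Δq = 510.2804 − 430.9524 = 79.328; wedge = 81 − 72.5119 = 8.4881.
DWL = ½ × 79.328 × 8.4881 = 336.67.

336.67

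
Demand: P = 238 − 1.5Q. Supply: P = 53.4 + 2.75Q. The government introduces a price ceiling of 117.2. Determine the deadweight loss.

Competitive equilibrium: 238 − 1.5Q = 53.4 + 2.75Q → Q* = 43.4353, P* = 172.8471.
At the ceiling P = 117.2, quantity supplied = (117.2 − 53.4)/2.75 = 23.2.
Willingness to pay at Q' = 23.2: 238 − 1.5·23.2 = 203.2.
ΔQ = 43.4353 − 23.2 = 20.2353; wedge = 203.2 − 117.2 = 86.
Deadweight loss = ½ × 20.2353 × 86 = 870.12.

870.12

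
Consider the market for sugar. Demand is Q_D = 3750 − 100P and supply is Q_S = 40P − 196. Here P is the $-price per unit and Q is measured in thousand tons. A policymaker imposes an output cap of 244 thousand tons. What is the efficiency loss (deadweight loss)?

In inverse form: demand P = 37.5 − 0.01Q, supply P = 4.9 + 0.025Q.
Competitive equilibrium: 37.5 − 0.01Q = 4.9 + 0.025Q → Q* = 931.4286, P* = 28.1857.
At Q = 244: demand price = 37.5 − 0.01·244 = 35.06; supply price = 4.9 + 0.025·244 = 11.
ΔQ = 931.4286 − 244 = 687.4286; wedge = 35.06 − 11 = 24.06.
Welfare loss = ½ × 687.4286 × 24.06 = $8269.77 thousand.

$8269.77 thousand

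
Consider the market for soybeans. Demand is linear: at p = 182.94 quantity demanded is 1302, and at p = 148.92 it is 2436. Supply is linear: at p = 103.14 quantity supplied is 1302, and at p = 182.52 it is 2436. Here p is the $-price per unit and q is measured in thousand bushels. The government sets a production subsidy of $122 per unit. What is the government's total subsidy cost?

Demand slope = (148.92 − 182.94)/(2436 − 1302) = −0.03, so p = 222 − 0.03q.
Supply slope = (182.52 − 103.14)/(2436 − 1302) = 0.07, so p = 12 + 0.07q.
Competitive equilibrium: 222 − 0.03q = 12 + 0.07q → q* = 2100, p* = 159.
The subsidy lowers effective supply by 122: p = 0.07q − 110.
New quantity: 222 − 0.03q = 0.07q − 110 → q' = 3320.
Total subsidy cost = 122 × 3320 = $405040 thousand.

$405040 thousand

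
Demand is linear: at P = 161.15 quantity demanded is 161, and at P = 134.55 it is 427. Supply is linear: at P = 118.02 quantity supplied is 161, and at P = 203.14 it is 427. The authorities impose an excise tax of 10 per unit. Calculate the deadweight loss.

119.05

Demand slope = (134.55 − 161.15)/(427 − 161) = −0.1, so P = 177.25 − 0.1Q.
Supply slope = (203.14 − 118.02)/(427 − 161) = 0.32, so P = 66.5 + 0.32Q.
Competitive equilibrium: 177.25 − 0.1Q = 66.5 + 0.32Q → Q* = 263.6905, P* = 150.881.
With the tax, the buyer price exceeds the seller price by 10: (177.25 − 0.1Q) − (66.5 + 0.32Q) = 10 → Q' = 239.881.
ΔQ = 263.6905 − 239.881 = 23.8095; the wedge equals the tax, 10.
Welfare loss = ½ × 23.8095 × 10 = 119.05.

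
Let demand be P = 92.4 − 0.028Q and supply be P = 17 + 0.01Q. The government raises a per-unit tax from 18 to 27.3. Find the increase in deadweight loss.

5543.29

Competitive equilibrium: 92.4 − 0.028Q = 17 + 0.01Q → Q* = 1984.2105, P* = 36.8421.
For a per-unit tax t: ΔQ = t/0.038, so DWL = ½·t·(t/0.038) = t²/0.076.
At t = 18: DWL = 4263.158. At t = 27.3: DWL = 9806.447.
Increase = 9806.447 − 4263.158 = 5543.29.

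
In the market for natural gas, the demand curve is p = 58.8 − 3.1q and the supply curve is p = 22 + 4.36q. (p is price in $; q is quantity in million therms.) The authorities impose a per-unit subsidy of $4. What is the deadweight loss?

$1.07 million

Competitive equilibrium: 58.8 − 3.1q = 22 + 4.36q → q* = 4.933, p* = 43.5078.
The subsidy lowers effective supply by 4: p = 18 + 4.36q.
New quantity: 58.8 − 3.1q = 18 + 4.36q → q' = 5.4692.
Overproduction Δq = 5.4692 − 4.933 = 0.5362; wedge = subsidy = 4.
DWL = ½ × 0.5362 × 4 = $1.07 million.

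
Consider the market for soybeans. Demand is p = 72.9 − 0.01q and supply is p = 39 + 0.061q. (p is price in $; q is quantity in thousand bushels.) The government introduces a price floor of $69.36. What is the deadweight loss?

Competitive equilibrium: 72.9 − 0.01q = 39 + 0.061q → q* = 477.4648, p* = 68.1254.
At the floor p = 69.36, quantity demanded = (72.9 − 69.36)/0.01 = 354.
Sellers' marginal cost at q' = 354: 39 + 0.061·354 = 60.594.
Δq = 477.4648 − 354 = 123.4648; wedge = 69.36 − 60.594 = 8.766.
Welfare loss = ½ × 123.4648 × 8.766 = $541.15 thousand.

$541.15 thousand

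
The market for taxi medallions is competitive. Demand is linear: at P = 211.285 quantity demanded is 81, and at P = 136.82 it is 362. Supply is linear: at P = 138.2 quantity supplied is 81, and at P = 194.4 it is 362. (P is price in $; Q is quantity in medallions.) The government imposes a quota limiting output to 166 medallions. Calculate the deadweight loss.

$1211.05

Demand slope = (136.82 − 211.285)/(362 − 81) = −0.265, so P = 232.75 − 0.265Q.
Supply slope = (194.4 − 138.2)/(362 − 81) = 0.2, so P = 122 + 0.2Q.
Competitive equilibrium: 232.75 − 0.265Q = 122 + 0.2Q → Q* = 238.172, P* = 169.6344.
At Q = 166: demand price = 232.75 − 0.265·166 = 188.76; supply price = 122 + 0.2·166 = 155.2.
ΔQ = 238.172 − 166 = 72.172; wedge = 188.76 − 155.2 = 33.56.
Welfare loss = ½ × 72.172 × 33.56 = $1211.05.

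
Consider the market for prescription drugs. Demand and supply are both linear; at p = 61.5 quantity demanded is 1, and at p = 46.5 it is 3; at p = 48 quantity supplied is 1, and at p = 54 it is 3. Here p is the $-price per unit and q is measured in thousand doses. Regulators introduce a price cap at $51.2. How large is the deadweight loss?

$0.25 thousand

Demand slope = (46.5 − 61.5)/(3 − 1) = −7.5, so p = 69 − 7.5q.
Supply slope = (54 − 48)/(3 − 1) = 3, so p = 45 + 3q.
Competitive equilibrium: 69 − 7.5q = 45 + 3q → q* = 2.2857, p* = 51.8571.
At the ceiling p = 51.2, quantity supplied = (51.2 − 45)/3 = 2.0667.
Willingness to pay at q' = 2.0667: 69 − 7.5·2.0667 = 53.4998.
Δq = 2.2857 − 2.0667 = 0.219; wedge = 53.4998 − 51.2 = 2.2998.
DWL = ½ × 0.219 × 2.2998 = $0.25 thousand.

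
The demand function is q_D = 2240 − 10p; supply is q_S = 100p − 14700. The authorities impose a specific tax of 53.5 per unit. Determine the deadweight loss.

In inverse form: demand p = 224 − 0.1q, supply p = 147 + 0.01q.
Competitive equilibrium: 224 − 0.1q = 147 + 0.01q → q* = 700, p* = 154.
With the tax, the buyer price exceeds the seller price by 53.5: (224 − 0.1q) − (147 + 0.01q) = 53.5 → q' = 213.6364.
Δq = 700 − 213.6364 = 486.3636; the wedge equals the tax, 53.5.
Welfare loss = ½ × 486.3636 × 53.5 = 13010.23.

13010.23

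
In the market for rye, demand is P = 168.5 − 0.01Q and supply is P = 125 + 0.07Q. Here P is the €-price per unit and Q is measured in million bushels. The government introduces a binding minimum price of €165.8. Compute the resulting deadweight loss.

€2997.56 million

Competitive equilibrium: 168.5 − 0.01Q = 125 + 0.07Q → Q* = 543.75, P* = 163.0625.
At the floor P = 165.8, quantity demanded = (168.5 − 165.8)/0.01 = 270.
Sellers' marginal cost at Q' = 270: 125 + 0.07·270 = 143.9.
ΔQ = 543.75 − 270 = 273.75; wedge = 165.8 − 143.9 = 21.9.
DWL = ½ × 273.75 × 21.9 = €2997.56 million.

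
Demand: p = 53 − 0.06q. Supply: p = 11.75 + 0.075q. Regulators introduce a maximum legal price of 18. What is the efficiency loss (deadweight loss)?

3333.33

Competitive equilibrium: 53 − 0.06q = 11.75 + 0.075q → q* = 305.5556, p* = 34.6667.
At the ceiling p = 18, quantity supplied = (18 − 11.75)/0.075 = 83.3333.
Willingness to pay at q' = 83.3333: 53 − 0.06·83.3333 = 48.
Δq = 305.5556 − 83.3333 = 222.2223; wedge = 48 − 18 = 30.
Welfare loss = ½ × 222.2223 × 30 = 3333.33.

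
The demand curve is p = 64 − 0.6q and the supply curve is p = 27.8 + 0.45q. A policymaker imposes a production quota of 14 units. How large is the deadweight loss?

Competitive equilibrium: 64 − 0.6q = 27.8 + 0.45q → q* = 34.4762, p* = 43.3143.
At q = 14: demand price = 64 − 0.6·14 = 55.6; supply price = 27.8 + 0.45·14 = 34.1.
Δq = 34.4762 − 14 = 20.4762; wedge = 55.6 − 34.1 = 21.5.
DWL = ½ × 20.4762 × 21.5 = 220.12.

220.12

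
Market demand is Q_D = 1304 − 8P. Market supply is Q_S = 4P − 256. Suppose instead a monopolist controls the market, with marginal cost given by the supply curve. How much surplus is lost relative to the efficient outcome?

816.75

In inverse form: demand P = 163 − 0.125Q, supply P = 64 + 0.25Q.
Competitive equilibrium: 163 − 0.125Q = 64 + 0.25Q → Q* = 264, P* = 130.
Marginal revenue: MR = 163 − 0.25Q. Set MR = MC: 163 − 0.25Q = 64 + 0.25Q → Q_m = 198.
Price P_m = 163 − 0.125·198 = 138.25; MC(Q_m) = 64 + 0.25·198 = 113.5.
Competitive Q* = 264, so ΔQ = 66; wedge = 138.25 − 113.5 = 24.75.
The triangle = ½ × 66 × 24.75 = 816.75.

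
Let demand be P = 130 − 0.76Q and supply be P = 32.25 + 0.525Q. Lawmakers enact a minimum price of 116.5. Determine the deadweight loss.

2184.30

Competitive equilibrium: 130 − 0.76Q = 32.25 + 0.525Q → Q* = 76.07, P* = 72.1868.
At the floor P = 116.5, quantity demanded = (130 − 116.5)/0.76 = 17.7632.
Sellers' marginal cost at Q' = 17.7632: 32.25 + 0.525·17.7632 = 41.5757.
ΔQ = 76.07 − 17.7632 = 58.3068; wedge = 116.5 − 41.5757 = 74.9243.
The triangle = ½ × 58.3068 × 74.9243 = 2184.30.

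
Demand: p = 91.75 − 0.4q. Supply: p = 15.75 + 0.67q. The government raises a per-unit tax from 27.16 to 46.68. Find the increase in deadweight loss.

Competitive equilibrium: 91.75 − 0.4q = 15.75 + 0.67q → q* = 71.028, p* = 63.3388.
For a per-unit tax t: Δq = t/1.07, so DWL = ½·t·(t/1.07) = t²/2.14.
At t = 27.16: DWL = 344.704. At t = 46.68: DWL = 1018.235.
Increase = 1018.235 − 344.704 = 673.53.

673.53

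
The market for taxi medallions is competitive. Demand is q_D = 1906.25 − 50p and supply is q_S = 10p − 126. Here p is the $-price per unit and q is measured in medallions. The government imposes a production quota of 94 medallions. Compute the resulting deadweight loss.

$845.50

In inverse form: demand p = 38.125 − 0.02q, supply p = 12.6 + 0.1q.
Competitive equilibrium: 38.125 − 0.02q = 12.6 + 0.1q → q* = 212.7083, p* = 33.8708.
At q = 94: demand price = 38.125 − 0.02·94 = 36.245; supply price = 12.6 + 0.1·94 = 22.
Δq = 212.7083 − 94 = 118.7083; wedge = 36.245 − 22 = 14.245.
Deadweight loss = ½ × 118.7083 × 14.245 = $845.50.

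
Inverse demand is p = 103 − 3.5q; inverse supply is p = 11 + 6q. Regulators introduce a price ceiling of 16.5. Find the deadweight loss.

Competitive equilibrium: 103 − 3.5q = 11 + 6q → q* = 9.6842, p* = 69.1053.
At the ceiling p = 16.5, quantity supplied = (16.5 − 11)/6 = 0.9167.
Willingness to pay at q' = 0.9167: 103 − 3.5·0.9167 = 99.7916.
Δq = 9.6842 − 0.9167 = 8.7675; wedge = 99.7916 − 16.5 = 83.2916.
Deadweight loss = ½ × 8.7675 × 83.2916 = 365.13.

365.13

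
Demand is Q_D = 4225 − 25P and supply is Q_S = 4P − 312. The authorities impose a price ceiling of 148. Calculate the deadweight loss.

165.59

In inverse form: demand P = 169 − 0.04Q, supply P = 78 + 0.25Q.
Competitive equilibrium: 169 − 0.04Q = 78 + 0.25Q → Q* = 313.7931, P* = 156.4483.
At the ceiling P = 148, quantity supplied = (148 − 78)/0.25 = 280.
Willingness to pay at Q' = 280: 169 − 0.04·280 = 157.8.
ΔQ = 313.7931 − 280 = 33.7931; wedge = 157.8 − 148 = 9.8.
The triangle = ½ × 33.7931 × 9.8 = 165.59.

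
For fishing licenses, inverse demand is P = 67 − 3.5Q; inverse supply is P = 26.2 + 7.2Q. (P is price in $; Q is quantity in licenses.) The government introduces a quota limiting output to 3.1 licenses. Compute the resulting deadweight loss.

Competitive equilibrium: 67 − 3.5Q = 26.2 + 7.2Q → Q* = 3.8131, P* = 53.6542.
At Q = 3.1: demand price = 67 − 3.5·3.1 = 56.15; supply price = 26.2 + 7.2·3.1 = 48.52.
ΔQ = 3.8131 − 3.1 = 0.7131; wedge = 56.15 − 48.52 = 7.63.
Welfare loss = ½ × 0.7131 × 7.63 = $2.72.

$2.72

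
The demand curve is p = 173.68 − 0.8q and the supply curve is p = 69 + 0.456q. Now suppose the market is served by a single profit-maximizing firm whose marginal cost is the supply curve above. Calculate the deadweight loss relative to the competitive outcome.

660.45

Competitive equilibrium: 173.68 − 0.8q = 69 + 0.456q → q* = 83.3439, p* = 107.0048.
Marginal revenue: MR = 173.68 − 1.6q. Set MR = MC: 173.68 − 1.6q = 69 + 0.456q → q_m = 50.9144.
Price p_m = 173.68 − 0.8·50.9144 = 132.9485; MC(q_m) = 69 + 0.456·50.9144 = 92.217.
Competitive q* = 83.3439, so Δq = 32.4295; wedge = 132.9485 − 92.217 = 40.7315.
DWL = ½ × 32.4295 × 40.7315 = 660.45.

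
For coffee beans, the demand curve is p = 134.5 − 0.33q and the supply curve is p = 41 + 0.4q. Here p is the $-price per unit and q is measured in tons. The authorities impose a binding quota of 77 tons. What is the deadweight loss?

$952.43

Competitive equilibrium: 134.5 − 0.33q = 41 + 0.4q → q* = 128.0822, p* = 92.2329.
At q = 77: demand price = 134.5 − 0.33·77 = 109.09; supply price = 41 + 0.4·77 = 71.8.
Δq = 128.0822 − 77 = 51.0822; wedge = 109.09 − 71.8 = 37.29.
DWL = ½ × 51.0822 × 37.29 = $952.43.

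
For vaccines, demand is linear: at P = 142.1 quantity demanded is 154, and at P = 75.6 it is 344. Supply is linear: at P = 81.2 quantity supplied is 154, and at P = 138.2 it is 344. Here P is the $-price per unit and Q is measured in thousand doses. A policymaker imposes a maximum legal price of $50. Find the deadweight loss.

$12701.73 thousand

Demand slope = (75.6 − 142.1)/(344 − 154) = −0.35, so P = 196 − 0.35Q.
Supply slope = (138.2 − 81.2)/(344 − 154) = 0.3, so P = 35 + 0.3Q.
Competitive equilibrium: 196 − 0.35Q = 35 + 0.3Q → Q* = 247.6923, P* = 109.3077.
At the ceiling P = 50, quantity supplied = (50 − 35)/0.3 = 50.
Willingness to pay at Q' = 50: 196 − 0.35·50 = 178.5.
ΔQ = 247.6923 − 50 = 197.6923; wedge = 178.5 − 50 = 128.5.
The triangle = ½ × 197.6923 × 128.5 = $12701.73 thousand.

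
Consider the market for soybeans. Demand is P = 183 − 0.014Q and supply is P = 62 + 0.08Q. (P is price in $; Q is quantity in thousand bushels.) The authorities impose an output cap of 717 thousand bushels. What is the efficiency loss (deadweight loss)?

Competitive equilibrium: 183 − 0.014Q = 62 + 0.08Q → Q* = 1287.234, P* = 164.9787.
At Q = 717: demand price = 183 − 0.014·717 = 172.962; supply price = 62 + 0.08·717 = 119.36.
ΔQ = 1287.234 − 717 = 570.234; wedge = 172.962 − 119.36 = 53.602.
The triangle = ½ × 570.234 × 53.602 = $15282.84 thousand.

$15282.84 thousand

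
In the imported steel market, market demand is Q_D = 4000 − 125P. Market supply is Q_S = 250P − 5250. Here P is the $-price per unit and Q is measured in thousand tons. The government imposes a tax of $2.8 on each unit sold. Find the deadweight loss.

$326.67 thousand

In inverse form: demand P = 32 − 0.008Q, supply P = 21 + 0.004Q.
Competitive equilibrium: 32 − 0.008Q = 21 + 0.004Q → Q* = 916.6667, P* = 24.6667.
With the tax, the buyer price exceeds the seller price by 2.8: (32 − 0.008Q) − (21 + 0.004Q) = 2.8 → Q' = 683.3333.
ΔQ = 916.6667 − 683.3333 = 233.3334; the wedge equals the tax, 2.8.
DWL = ½ × 233.3334 × 2.8 = $326.67 thousand.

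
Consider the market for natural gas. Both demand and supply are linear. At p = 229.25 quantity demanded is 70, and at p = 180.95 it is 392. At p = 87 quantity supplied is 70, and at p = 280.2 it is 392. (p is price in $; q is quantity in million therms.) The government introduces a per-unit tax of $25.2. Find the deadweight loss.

Demand slope = (180.95 − 229.25)/(392 − 70) = −0.15, so p = 239.75 − 0.15q.
Supply slope = (280.2 − 87)/(392 − 70) = 0.6, so p = 45 + 0.6q.
Competitive equilibrium: 239.75 − 0.15q = 45 + 0.6q → q* = 259.6667, p* = 200.8.
With the tax, the buyer price exceeds the seller price by 25.2: (239.75 − 0.15q) − (45 + 0.6q) = 25.2 → q' = 226.0667.
Δq = 259.6667 − 226.0667 = 33.6; the wedge equals the tax, 25.2.
The triangle = ½ × 33.6 × 25.2 = $423.36 million.

$423.36 million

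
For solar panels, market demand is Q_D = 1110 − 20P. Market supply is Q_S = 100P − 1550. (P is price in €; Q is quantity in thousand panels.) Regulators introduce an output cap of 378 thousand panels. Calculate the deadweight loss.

In inverse form: demand P = 55.5 − 0.05Q, supply P = 15.5 + 0.01Q.
Competitive equilibrium: 55.5 − 0.05Q = 15.5 + 0.01Q → Q* = 666.6667, P* = 22.1667.
At Q = 378: demand price = 55.5 − 0.05·378 = 36.6; supply price = 15.5 + 0.01·378 = 19.28.
ΔQ = 666.6667 − 378 = 288.6667; wedge = 36.6 − 19.28 = 17.32.
DWL = ½ × 288.6667 × 17.32 = €2499.85 thousand.

€2499.85 thousand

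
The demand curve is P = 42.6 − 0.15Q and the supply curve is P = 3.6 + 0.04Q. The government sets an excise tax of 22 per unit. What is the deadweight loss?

Competitive equilibrium: 42.6 − 0.15Q = 3.6 + 0.04Q → Q* = 205.2632, P* = 11.8105.
With the tax, the buyer price exceeds the seller price by 22: (42.6 − 0.15Q) − (3.6 + 0.04Q) = 22 → Q' = 89.4737.
ΔQ = 205.2632 − 89.4737 = 115.7895; the wedge equals the tax, 22.
Welfare loss = ½ × 115.7895 × 22 = 1273.68.

1273.68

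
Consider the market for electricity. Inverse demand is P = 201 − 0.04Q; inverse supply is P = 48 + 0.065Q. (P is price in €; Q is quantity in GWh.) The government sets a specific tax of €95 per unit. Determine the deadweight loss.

Competitive equilibrium: 201 − 0.04Q = 48 + 0.065Q → Q* = 1457.1429, P* = 142.7143.
With the tax, the buyer price exceeds the seller price by 95: (201 − 0.04Q) − (48 + 0.065Q) = 95 → Q' = 552.381.
ΔQ = 1457.1429 − 552.381 = 904.7619; the wedge equals the tax, 95.
Deadweight loss = ½ × 904.7619 × 95 = €42976.19.

€42976.19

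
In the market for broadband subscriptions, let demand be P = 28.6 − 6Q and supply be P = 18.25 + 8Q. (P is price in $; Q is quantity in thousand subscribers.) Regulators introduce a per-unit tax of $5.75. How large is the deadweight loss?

Competitive equilibrium: 28.6 − 6Q = 18.25 + 8Q → Q* = 0.7393, P* = 24.1643.
With the tax, the buyer price exceeds the seller price by 5.75: (28.6 − 6Q) − (18.25 + 8Q) = 5.75 → Q' = 0.3286.
ΔQ = 0.7393 − 0.3286 = 0.4107; the wedge equals the tax, 5.75.
Deadweight loss = ½ × 0.4107 × 5.75 = $1.18 thousand.

$1.18 thousand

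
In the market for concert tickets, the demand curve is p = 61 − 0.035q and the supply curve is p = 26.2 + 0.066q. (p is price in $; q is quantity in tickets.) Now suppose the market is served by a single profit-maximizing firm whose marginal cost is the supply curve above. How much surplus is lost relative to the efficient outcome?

Competitive equilibrium: 61 − 0.035q = 26.2 + 0.066q → q* = 344.5545, p* = 48.9406.
Marginal revenue: MR = 61 − 0.07q. Set MR = MC: 61 − 0.07q = 26.2 + 0.066q → q_m = 255.8824.
Price p_m = 61 − 0.035·255.8824 = 52.0441; MC(q_m) = 26.2 + 0.066·255.8824 = 43.0882.
Competitive q* = 344.5545, so Δq = 88.6721; wedge = 52.0441 − 43.0882 = 8.9559.
Welfare loss = ½ × 88.6721 × 8.9559 = $397.07.

$397.07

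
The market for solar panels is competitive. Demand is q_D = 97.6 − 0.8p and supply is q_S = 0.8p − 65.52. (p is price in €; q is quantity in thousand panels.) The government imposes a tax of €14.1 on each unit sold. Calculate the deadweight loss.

In inverse form: demand p = 122 − 1.25q, supply p = 81.9 + 1.25q.
Competitive equilibrium: 122 − 1.25q = 81.9 + 1.25q → q* = 16.04, p* = 101.95.
With the tax, the buyer price exceeds the seller price by 14.1: (122 − 1.25q) − (81.9 + 1.25q) = 14.1 → q' = 10.4.
Δq = 16.04 − 10.4 = 5.64; the wedge equals the tax, 14.1.
Deadweight loss = ½ × 5.64 × 14.1 = €39.762 thousand.

€39.762 thousand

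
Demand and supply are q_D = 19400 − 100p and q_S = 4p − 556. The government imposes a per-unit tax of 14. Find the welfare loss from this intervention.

In inverse form: demand p = 194 − 0.01q, supply p = 139 + 0.25q.
Competitive equilibrium: 194 − 0.01q = 139 + 0.25q → q* = 211.5385, p* = 191.8846.
With the tax, the buyer price exceeds the seller price by 14: (194 − 0.01q) − (139 + 0.25q) = 14 → q' = 157.6923.
Δq = 211.5385 − 157.6923 = 53.8462; the wedge equals the tax, 14.
The triangle = ½ × 53.8462 × 14 = 376.92.

376.92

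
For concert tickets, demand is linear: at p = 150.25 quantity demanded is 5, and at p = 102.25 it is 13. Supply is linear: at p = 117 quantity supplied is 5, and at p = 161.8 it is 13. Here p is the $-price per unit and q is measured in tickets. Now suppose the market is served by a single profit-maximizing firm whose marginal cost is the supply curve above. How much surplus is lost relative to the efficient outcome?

Demand slope = (102.25 − 150.25)/(13 − 5) = −6, so p = 180.25 − 6q.
Supply slope = (161.8 − 117)/(13 − 5) = 5.6, so p = 89 + 5.6q.
Competitive equilibrium: 180.25 − 6q = 89 + 5.6q → q* = 7.8664, p* = 133.0517.
Marginal revenue: MR = 180.25 − 12q. Set MR = MC: 180.25 − 12q = 89 + 5.6q → q_m = 5.1847.
Price p_m = 180.25 − 6·5.1847 = 149.1418; MC(q_m) = 89 + 5.6·5.1847 = 118.0343.
Competitive q* = 7.8664, so Δq = 2.6817; wedge = 149.1418 − 118.0343 = 31.1075.
DWL = ½ × 2.6817 × 31.1075 = $41.71.

$41.71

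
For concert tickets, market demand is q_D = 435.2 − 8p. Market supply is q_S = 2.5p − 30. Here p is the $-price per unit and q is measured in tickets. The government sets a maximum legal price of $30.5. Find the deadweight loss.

In inverse form: demand p = 54.4 − 0.125q, supply p = 12 + 0.4q.
Competitive equilibrium: 54.4 − 0.125q = 12 + 0.4q → q* = 80.7619, p* = 44.3048.
At the ceiling p = 30.5, quantity supplied = (30.5 − 12)/0.4 = 46.25.
Willingness to pay at q' = 46.25: 54.4 − 0.125·46.25 = 48.6188.
Δq = 80.7619 − 46.25 = 34.5119; wedge = 48.6188 − 30.5 = 18.1188.
DWL = ½ × 34.5119 × 18.1188 = $312.66.

$312.66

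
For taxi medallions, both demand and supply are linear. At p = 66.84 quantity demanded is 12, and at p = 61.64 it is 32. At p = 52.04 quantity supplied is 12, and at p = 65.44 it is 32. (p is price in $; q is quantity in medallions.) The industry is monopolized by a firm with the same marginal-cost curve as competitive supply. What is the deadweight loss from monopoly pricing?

$17.30

Demand slope = (61.64 − 66.84)/(32 − 12) = −0.26, so p = 69.96 − 0.26q.
Supply slope = (65.44 − 52.04)/(32 − 12) = 0.67, so p = 44 + 0.67q.
Competitive equilibrium: 69.96 − 0.26q = 44 + 0.67q → q* = 27.914, p* = 62.7024.
Marginal revenue: MR = 69.96 − 0.52q. Set MR = MC: 69.96 − 0.52q = 44 + 0.67q → q_m = 21.8151.
Price p_m = 69.96 − 0.26·21.8151 = 64.2881; MC(q_m) = 44 + 0.67·21.8151 = 58.6161.
Competitive q* = 27.914, so Δq = 6.0989; wedge = 64.2881 − 58.6161 = 5.672.
DWL = ½ × 6.0989 × 5.672 = $17.30.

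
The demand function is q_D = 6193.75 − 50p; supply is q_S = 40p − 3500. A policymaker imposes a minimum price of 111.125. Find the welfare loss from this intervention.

656.64

In inverse form: demand p = 123.875 − 0.02q, supply p = 87.5 + 0.025q.
Competitive equilibrium: 123.875 − 0.02q = 87.5 + 0.025q → q* = 808.3333, p* = 107.7083.
At the floor p = 111.125, quantity demanded = (123.875 − 111.125)/0.02 = 637.5.
Sellers' marginal cost at q' = 637.5: 87.5 + 0.025·637.5 = 103.4375.
Δq = 808.3333 − 637.5 = 170.8333; wedge = 111.125 − 103.4375 = 7.6875.
Deadweight loss = ½ × 170.8333 × 7.6875 = 656.64.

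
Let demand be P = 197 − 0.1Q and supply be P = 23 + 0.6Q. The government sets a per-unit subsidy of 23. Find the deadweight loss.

Competitive equilibrium: 197 − 0.1Q = 23 + 0.6Q → Q* = 248.5714, P* = 172.1429.
The subsidy lowers effective supply by 23: P = 0 + 0.6Q.
New quantity: 197 − 0.1Q = 0 + 0.6Q → Q' = 281.4286.
Overproduction ΔQ = 281.4286 − 248.5714 = 32.8572; wedge = subsidy = 23.
Deadweight loss = ½ × 32.8572 × 23 = 377.86.

377.86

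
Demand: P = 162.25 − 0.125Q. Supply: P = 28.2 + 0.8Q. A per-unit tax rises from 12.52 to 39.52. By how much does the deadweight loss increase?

Competitive equilibrium: 162.25 − 0.125Q = 28.2 + 0.8Q → Q* = 144.9189, P* = 144.1351.
For a per-unit tax t: ΔQ = t/0.925, so DWL = ½·t·(t/0.925) = t²/1.85.
At t = 12.52: DWL = 84.73. At t = 39.52: DWL = 844.233.
Increase = 844.233 − 84.73 = 759.50.

759.50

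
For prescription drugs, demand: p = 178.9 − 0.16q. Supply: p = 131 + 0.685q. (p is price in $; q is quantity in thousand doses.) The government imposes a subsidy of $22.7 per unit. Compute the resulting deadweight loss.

Competitive equilibrium: 178.9 − 0.16q = 131 + 0.685q → q* = 56.6864, p* = 169.8302.
The subsidy lowers effective supply by 22.7: p = 108.3 + 0.685q.
New quantity: 178.9 − 0.16q = 108.3 + 0.685q → q' = 83.5503.
Overproduction Δq = 83.5503 − 56.6864 = 26.8639; wedge = subsidy = 22.7.
The triangle = ½ × 26.8639 × 22.7 = $304.91 thousand.

$304.91 thousand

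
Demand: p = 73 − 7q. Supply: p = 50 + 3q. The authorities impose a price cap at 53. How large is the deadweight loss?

8.45

Competitive equilibrium: 73 − 7q = 50 + 3q → q* = 2.3, p* = 56.9.
At the ceiling p = 53, quantity supplied = (53 − 50)/3 = 1.
Willingness to pay at q' = 1: 73 − 7·1 = 66.
Δq = 2.3 − 1 = 1.3; wedge = 66 − 53 = 13.
Deadweight loss = ½ × 1.3 × 13 = 8.45.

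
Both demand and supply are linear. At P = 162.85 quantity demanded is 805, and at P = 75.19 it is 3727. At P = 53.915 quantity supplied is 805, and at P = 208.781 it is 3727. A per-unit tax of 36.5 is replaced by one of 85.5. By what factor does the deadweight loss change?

Demand slope = (75.19 − 162.85)/(3727 − 805) = −0.03, so P = 187 − 0.03Q.
Supply slope = (208.781 − 53.915)/(3727 − 805) = 0.053, so P = 11.25 + 0.053Q.
Competitive equilibrium: 187 − 0.03Q = 11.25 + 0.053Q → Q* = 2117.4699, P* = 123.4759.
For a per-unit tax t: ΔQ = t/0.083, so DWL = ½·t·(t/0.083) = t²/0.166.
At t = 36.5: DWL = 8025.602. At t = 85.5: DWL = 44037.651.
Ratio = (85.5/36.5)² = 5.487.

5.487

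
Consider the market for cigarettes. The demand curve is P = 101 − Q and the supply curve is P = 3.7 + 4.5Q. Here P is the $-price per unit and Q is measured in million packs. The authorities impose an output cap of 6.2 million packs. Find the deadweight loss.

$363.11 million

Competitive equilibrium: 101 − Q = 3.7 + 4.5Q → Q* = 17.6909, P* = 83.3091.
At Q = 6.2: demand price = 101 − 1·6.2 = 94.8; supply price = 3.7 + 4.5·6.2 = 31.6.
ΔQ = 17.6909 − 6.2 = 11.4909; wedge = 94.8 − 31.6 = 63.2.
The triangle = ½ × 11.4909 × 63.2 = $363.11 million.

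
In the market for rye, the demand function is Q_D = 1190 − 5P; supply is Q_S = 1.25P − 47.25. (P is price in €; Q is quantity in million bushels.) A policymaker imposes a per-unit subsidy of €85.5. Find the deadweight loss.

In inverse form: demand P = 238 − 0.2Q, supply P = 37.8 + 0.8Q.
Competitive equilibrium: 238 − 0.2Q = 37.8 + 0.8Q → Q* = 200.2, P* = 197.96.
The subsidy lowers effective supply by 85.5: P = 0.8Q − 47.7.
New quantity: 238 − 0.2Q = 0.8Q − 47.7 → Q' = 285.7.
Overproduction ΔQ = 285.7 − 200.2 = 85.5; wedge = subsidy = 85.5.
Deadweight loss = ½ × 85.5 × 85.5 = €3655.125 million.

€3655.125 million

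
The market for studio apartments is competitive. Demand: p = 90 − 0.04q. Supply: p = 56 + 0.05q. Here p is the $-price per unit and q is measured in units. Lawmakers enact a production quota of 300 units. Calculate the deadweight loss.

Competitive equilibrium: 90 − 0.04q = 56 + 0.05q → q* = 377.7778, p* = 74.8889.
At q = 300: demand price = 90 − 0.04·300 = 78; supply price = 56 + 0.05·300 = 71.
Δq = 377.7778 − 300 = 77.7778; wedge = 78 − 71 = 7.
The triangle = ½ × 77.7778 × 7 = $272.22.

$272.22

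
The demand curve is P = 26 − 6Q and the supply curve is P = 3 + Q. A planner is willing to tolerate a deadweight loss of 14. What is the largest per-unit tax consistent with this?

14

Competitive equilibrium: 26 − 6Q = 3 + Q → Q* = 3.2857, P* = 6.2857.
A tax t gives ΔQ = t/7 and wedge t, so DWL = t²/14.
t²/14 = 14 → t² = 196 → t = 14.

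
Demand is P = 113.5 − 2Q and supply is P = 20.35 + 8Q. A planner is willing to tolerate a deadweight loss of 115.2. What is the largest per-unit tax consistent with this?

48

Competitive equilibrium: 113.5 − 2Q = 20.35 + 8Q → Q* = 9.315, P* = 94.87.
A tax t gives ΔQ = t/10 and wedge t, so DWL = t²/20.
t²/20 = 115.2 → t² = 2304 → t = 48.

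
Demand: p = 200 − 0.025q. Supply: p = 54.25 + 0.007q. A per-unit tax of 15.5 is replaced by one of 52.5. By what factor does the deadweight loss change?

Competitive equilibrium: 200 − 0.025q = 54.25 + 0.007q → q* = 4554.6875, p* = 86.1328.
For a per-unit tax t: Δq = t/0.032, so DWL = ½·t·(t/0.032) = t²/0.064.
At t = 15.5: DWL = 3753.906. At t = 52.5: DWL = 43066.406.
Ratio = (52.5/15.5)² = 11.472.

11.472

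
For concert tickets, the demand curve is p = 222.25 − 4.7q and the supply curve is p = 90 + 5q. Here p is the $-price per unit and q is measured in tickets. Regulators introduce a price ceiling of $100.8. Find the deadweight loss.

$638.52

Competitive equilibrium: 222.25 − 4.7q = 90 + 5q → q* = 13.634, p* = 158.1701.
At the ceiling p = 100.8, quantity supplied = (100.8 − 90)/5 = 2.16.
Willingness to pay at q' = 2.16: 222.25 − 4.7·2.16 = 212.098.
Δq = 13.634 − 2.16 = 11.474; wedge = 212.098 − 100.8 = 111.298.
Welfare loss = ½ × 11.474 × 111.298 = $638.52.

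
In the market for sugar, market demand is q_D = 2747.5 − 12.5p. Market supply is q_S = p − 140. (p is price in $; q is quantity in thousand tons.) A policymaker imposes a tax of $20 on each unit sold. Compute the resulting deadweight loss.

$185.19 thousand

In inverse form: demand p = 219.8 − 0.08q, supply p = 140 + q.
Competitive equilibrium: 219.8 − 0.08q = 140 + q → q* = 73.8889, p* = 213.8889.
With the tax, the buyer price exceeds the seller price by 20: (219.8 − 0.08q) − (140 + q) = 20 → q' = 55.3704.
Δq = 73.8889 − 55.3704 = 18.5185; the wedge equals the tax, 20.
DWL = ½ × 18.5185 × 20 = $185.19 thousand.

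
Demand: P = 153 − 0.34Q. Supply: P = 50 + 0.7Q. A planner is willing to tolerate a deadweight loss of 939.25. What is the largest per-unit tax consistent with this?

Competitive equilibrium: 153 − 0.34Q = 50 + 0.7Q → Q* = 99.0385, P* = 119.3269.
A tax t gives ΔQ = t/1.04 and wedge t, so DWL = t²/2.08.
t²/2.08 = 939.25 → t² = 1953.64 → t = 44.2.

44.2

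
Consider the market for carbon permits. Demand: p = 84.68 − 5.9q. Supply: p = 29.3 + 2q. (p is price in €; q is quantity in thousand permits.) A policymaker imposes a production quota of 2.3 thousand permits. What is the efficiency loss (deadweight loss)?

Competitive equilibrium: 84.68 − 5.9q = 29.3 + 2q → q* = 7.0101, p* = 43.3203.
At q = 2.3: demand price = 84.68 − 5.9·2.3 = 71.11; supply price = 29.3 + 2·2.3 = 33.9.
Δq = 7.0101 − 2.3 = 4.7101; wedge = 71.11 − 33.9 = 37.21.
Welfare loss = ½ × 4.7101 × 37.21 = €87.63 thousand.

€87.63 thousand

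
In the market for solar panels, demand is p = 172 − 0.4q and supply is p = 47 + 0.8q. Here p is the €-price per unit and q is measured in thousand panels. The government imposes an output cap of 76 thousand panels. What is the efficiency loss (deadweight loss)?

Competitive equilibrium: 172 − 0.4q = 47 + 0.8q → q* = 104.1667, p* = 130.3333.
At q = 76: demand price = 172 − 0.4·76 = 141.6; supply price = 47 + 0.8·76 = 107.8.
Δq = 104.1667 − 76 = 28.1667; wedge = 141.6 − 107.8 = 33.8.
Deadweight loss = ½ × 28.1667 × 33.8 = €476.02 thousand.

€476.02 thousand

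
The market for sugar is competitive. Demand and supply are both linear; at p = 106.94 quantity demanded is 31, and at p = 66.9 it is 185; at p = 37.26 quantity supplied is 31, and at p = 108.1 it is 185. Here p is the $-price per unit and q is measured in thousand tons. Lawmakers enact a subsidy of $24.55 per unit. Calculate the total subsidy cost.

$3974.03 thousand

Demand slope = (66.9 − 106.94)/(185 − 31) = −0.26, so p = 115 − 0.26q.
Supply slope = (108.1 − 37.26)/(185 − 31) = 0.46, so p = 23 + 0.46q.
Competitive equilibrium: 115 − 0.26q = 23 + 0.46q → q* = 127.7778, p* = 81.7778.
The subsidy lowers effective supply by 24.55: p = 0.46q − 1.55.
New quantity: 115 − 0.26q = 0.46q − 1.55 → q' = 161.875.
Total subsidy cost = 24.55 × 161.875 = $3974.03 thousand.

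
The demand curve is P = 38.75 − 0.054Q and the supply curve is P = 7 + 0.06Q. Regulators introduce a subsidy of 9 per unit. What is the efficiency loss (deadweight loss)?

Competitive equilibrium: 38.75 − 0.054Q = 7 + 0.06Q → Q* = 278.5088, P* = 23.7105.
The subsidy lowers effective supply by 9: P = 0.06Q − 2.
New quantity: 38.75 − 0.054Q = 0.06Q − 2 → Q' = 357.4561.
Overproduction ΔQ = 357.4561 − 278.5088 = 78.9473; wedge = subsidy = 9.
The triangle = ½ × 78.9473 × 9 = 355.26.

355.26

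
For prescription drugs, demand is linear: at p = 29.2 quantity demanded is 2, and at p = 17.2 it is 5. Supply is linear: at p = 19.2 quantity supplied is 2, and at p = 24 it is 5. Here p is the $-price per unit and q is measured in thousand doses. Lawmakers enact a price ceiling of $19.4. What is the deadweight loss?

$7.72 thousand

Demand slope = (17.2 − 29.2)/(5 − 2) = −4, so p = 37.2 − 4q.
Supply slope = (24 − 19.2)/(5 − 2) = 1.6, so p = 16 + 1.6q.
Competitive equilibrium: 37.2 − 4q = 16 + 1.6q → q* = 3.7857, p* = 22.0571.
At the ceiling p = 19.4, quantity supplied = (19.4 − 16)/1.6 = 2.125.
Willingness to pay at q' = 2.125: 37.2 − 4·2.125 = 28.7.
Δq = 3.7857 − 2.125 = 1.6607; wedge = 28.7 − 19.4 = 9.3.
The triangle = ½ × 1.6607 × 9.3 = $7.72 thousand.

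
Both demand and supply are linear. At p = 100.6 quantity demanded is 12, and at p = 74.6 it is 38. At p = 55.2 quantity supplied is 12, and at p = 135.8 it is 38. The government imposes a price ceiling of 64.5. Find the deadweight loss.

133.61

Demand slope = (74.6 − 100.6)/(38 − 12) = −1, so p = 112.6 − q.
Supply slope = (135.8 − 55.2)/(38 − 12) = 3.1, so p = 18 + 3.1q.
Competitive equilibrium: 112.6 − q = 18 + 3.1q → q* = 23.0732, p* = 89.5268.
At the ceiling p = 64.5, quantity supplied = (64.5 − 18)/3.1 = 15.
Willingness to pay at q' = 15: 112.6 − 1·15 = 97.6.
Δq = 23.0732 − 15 = 8.0732; wedge = 97.6 − 64.5 = 33.1.
Welfare loss = ½ × 8.0732 × 33.1 = 133.61.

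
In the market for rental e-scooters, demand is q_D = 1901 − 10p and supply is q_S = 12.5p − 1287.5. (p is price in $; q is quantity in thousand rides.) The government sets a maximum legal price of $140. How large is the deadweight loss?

In inverse form: demand p = 190.1 − 0.1q, supply p = 103 + 0.08q.
Competitive equilibrium: 190.1 − 0.1q = 103 + 0.08q → q* = 483.8889, p* = 141.7111.
At the ceiling p = 140, quantity supplied = (140 − 103)/0.08 = 462.5.
Willingness to pay at q' = 462.5: 190.1 − 0.1·462.5 = 143.85.
Δq = 483.8889 − 462.5 = 21.3889; wedge = 143.85 − 140 = 3.85.
DWL = ½ × 21.3889 × 3.85 = $41.17 thousand.

$41.17 thousand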